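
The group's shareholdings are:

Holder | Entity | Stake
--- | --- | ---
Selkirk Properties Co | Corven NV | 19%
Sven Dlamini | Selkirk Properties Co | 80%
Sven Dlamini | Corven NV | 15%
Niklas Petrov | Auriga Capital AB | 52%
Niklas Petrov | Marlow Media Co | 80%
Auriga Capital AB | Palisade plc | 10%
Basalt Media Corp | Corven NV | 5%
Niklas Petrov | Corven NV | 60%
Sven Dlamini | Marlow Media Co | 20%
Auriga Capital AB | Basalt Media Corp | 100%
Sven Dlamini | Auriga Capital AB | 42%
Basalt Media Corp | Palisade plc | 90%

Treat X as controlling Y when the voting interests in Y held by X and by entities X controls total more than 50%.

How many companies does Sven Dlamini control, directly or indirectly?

1

Sven holds 80% of Selkirk, so Sven controls Selkirk.
No other company's threshold is met.
Sven controls 1 company.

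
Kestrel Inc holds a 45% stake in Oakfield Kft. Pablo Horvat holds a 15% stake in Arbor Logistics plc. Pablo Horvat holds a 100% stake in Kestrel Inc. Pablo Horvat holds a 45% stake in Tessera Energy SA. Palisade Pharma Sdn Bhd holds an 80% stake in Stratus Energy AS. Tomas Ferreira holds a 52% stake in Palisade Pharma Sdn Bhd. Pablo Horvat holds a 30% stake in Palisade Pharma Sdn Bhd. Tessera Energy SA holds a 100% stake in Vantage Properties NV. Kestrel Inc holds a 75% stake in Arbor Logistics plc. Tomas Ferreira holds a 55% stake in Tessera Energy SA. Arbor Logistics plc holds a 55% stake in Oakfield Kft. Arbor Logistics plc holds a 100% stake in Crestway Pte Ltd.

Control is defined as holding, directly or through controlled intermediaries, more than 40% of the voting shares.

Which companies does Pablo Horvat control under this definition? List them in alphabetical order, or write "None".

Pablo holds 100% of Kestrel, so Pablo controls Kestrel.
Pablo and Kestrel together hold 15% + 75% = 90% of Arbor, so Pablo controls Arbor.
Pablo holds 45% of Tessera, so Pablo controls Tessera.
Tessera holds 100% of Vantage, so Pablo controls Vantage.
Arbor holds 100% of Crestway, so Pablo controls Crestway.
Arbor and Kestrel together hold 55% + 45% = 100% of Oakfield, so Pablo controls Oakfield.
No other company's threshold is met.

Arbor Logistics plc, Crestway Pte Ltd, Kestrel Inc, Oakfield Kft, Tessera Energy SA, Vantage Properties NV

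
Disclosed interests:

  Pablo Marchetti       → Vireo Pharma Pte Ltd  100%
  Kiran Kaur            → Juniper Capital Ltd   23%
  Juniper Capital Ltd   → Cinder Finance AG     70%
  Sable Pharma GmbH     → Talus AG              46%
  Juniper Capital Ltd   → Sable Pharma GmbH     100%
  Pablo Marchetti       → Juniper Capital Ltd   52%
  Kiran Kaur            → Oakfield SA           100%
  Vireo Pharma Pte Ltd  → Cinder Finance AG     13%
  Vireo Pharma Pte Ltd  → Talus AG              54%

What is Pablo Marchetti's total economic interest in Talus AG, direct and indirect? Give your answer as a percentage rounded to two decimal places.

Pablo reaches Talus along 2 paths.
Via Juniper → Sable: 52% × 100% × 46% = 23.92%.
Via Vireo: 100% × 54% = 54%.
Total: 23.92% + 54% = 77.92%.

77.92%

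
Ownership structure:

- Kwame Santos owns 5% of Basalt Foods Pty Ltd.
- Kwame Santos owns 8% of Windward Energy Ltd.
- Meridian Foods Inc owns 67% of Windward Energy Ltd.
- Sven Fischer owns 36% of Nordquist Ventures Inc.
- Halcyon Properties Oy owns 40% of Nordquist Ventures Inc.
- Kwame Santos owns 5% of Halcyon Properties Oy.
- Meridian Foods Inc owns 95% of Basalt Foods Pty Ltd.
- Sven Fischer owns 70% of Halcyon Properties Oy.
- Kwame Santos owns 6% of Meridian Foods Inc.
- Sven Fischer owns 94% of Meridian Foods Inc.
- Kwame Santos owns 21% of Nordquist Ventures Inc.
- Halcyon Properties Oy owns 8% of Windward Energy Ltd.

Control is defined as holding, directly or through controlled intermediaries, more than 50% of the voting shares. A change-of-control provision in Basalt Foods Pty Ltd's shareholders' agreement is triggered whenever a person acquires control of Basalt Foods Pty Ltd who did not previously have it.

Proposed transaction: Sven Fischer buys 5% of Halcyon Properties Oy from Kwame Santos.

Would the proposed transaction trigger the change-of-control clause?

No

The purchase adds only to Sven's holdings (Kwame's stake shrinks), so Sven is the only person who could newly come to control Basalt.
Sven holds 94% of Meridian, so Sven controls Meridian.
Meridian holds 95% of Basalt, so Sven controls Basalt.
So Sven already controls Basalt before the transaction.
After the purchase, Sven's direct stake in Halcyon rises to 70% + 5% = 75%, and Kwame's stake falls to 0%.
Sven controlled Basalt already, so this is not a new person acquiring control; every other person's position is unchanged or reduced.
No new person acquires control, so the clause is not triggered.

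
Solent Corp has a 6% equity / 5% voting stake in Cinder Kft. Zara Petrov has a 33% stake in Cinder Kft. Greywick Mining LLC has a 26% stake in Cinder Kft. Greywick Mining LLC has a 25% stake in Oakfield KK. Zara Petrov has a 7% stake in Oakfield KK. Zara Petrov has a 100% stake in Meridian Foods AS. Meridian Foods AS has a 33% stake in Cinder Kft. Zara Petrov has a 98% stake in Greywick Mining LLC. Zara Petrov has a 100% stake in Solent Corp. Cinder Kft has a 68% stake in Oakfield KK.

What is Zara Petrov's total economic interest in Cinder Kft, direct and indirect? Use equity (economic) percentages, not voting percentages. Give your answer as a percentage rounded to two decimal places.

97.48%

Zara reaches Cinder along 4 paths.
Via Solent: 100% × 6% = 6%.
Direct stake: 33% = 33%.
Via Meridian: 100% × 33% = 33%.
Via Greywick: 98% × 26% = 25.48%.
Total: 6% + 33% + 33% + 25.48% = 97.48%.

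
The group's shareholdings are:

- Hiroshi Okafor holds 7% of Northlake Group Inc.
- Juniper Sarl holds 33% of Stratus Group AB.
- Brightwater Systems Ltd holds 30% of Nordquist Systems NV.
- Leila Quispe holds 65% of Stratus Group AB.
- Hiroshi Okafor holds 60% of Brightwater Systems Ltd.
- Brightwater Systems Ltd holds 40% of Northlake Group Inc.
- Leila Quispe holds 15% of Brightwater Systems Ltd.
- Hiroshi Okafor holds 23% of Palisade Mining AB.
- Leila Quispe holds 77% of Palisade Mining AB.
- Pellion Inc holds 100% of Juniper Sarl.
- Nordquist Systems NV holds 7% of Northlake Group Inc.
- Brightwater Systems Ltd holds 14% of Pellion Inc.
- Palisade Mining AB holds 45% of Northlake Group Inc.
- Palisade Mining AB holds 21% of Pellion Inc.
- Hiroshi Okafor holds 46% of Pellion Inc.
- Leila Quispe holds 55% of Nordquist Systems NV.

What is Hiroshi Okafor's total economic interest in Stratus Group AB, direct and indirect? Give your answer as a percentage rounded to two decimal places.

Hiroshi reaches Stratus along 3 paths.
Via Brightwater → Pellion → Juniper: 60% × 14% × 100% × 33% = 2.772%.
Via Palisade → Pellion → Juniper: 23% × 21% × 100% × 33% = 1.5939%.
Via Pellion → Juniper: 46% × 100% × 33% = 15.18%.
Total: 2.772% + 1.5939% + 15.18% = 19.5459%.
Rounded: 19.55%.

19.55%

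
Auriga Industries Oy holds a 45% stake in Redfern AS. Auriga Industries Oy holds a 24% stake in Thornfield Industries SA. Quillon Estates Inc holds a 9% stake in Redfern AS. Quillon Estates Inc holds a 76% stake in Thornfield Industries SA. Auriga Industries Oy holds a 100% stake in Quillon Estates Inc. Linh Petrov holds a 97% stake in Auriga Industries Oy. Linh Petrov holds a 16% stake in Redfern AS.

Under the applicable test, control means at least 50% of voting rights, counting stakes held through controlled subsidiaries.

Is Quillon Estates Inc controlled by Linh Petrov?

Yes

Linh holds 97% of Auriga, so Linh controls Auriga.
Auriga holds 100% of Quillon, so Linh controls Quillon.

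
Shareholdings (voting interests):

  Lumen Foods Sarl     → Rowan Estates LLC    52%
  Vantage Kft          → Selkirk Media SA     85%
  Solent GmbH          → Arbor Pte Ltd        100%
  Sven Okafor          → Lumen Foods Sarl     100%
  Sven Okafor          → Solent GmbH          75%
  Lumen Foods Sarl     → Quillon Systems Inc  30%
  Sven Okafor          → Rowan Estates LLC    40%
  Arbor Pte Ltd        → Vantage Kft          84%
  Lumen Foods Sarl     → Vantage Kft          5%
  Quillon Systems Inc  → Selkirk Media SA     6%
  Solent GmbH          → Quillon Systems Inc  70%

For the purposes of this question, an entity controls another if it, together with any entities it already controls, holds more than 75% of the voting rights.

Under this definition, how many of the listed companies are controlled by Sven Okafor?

Sven holds 100% of Lumen, so Sven controls Lumen.
Sven and Lumen together hold 40% + 52% = 92% of Rowan, so Sven controls Rowan.
No other company's threshold is met.
Sven controls 2 companies.

2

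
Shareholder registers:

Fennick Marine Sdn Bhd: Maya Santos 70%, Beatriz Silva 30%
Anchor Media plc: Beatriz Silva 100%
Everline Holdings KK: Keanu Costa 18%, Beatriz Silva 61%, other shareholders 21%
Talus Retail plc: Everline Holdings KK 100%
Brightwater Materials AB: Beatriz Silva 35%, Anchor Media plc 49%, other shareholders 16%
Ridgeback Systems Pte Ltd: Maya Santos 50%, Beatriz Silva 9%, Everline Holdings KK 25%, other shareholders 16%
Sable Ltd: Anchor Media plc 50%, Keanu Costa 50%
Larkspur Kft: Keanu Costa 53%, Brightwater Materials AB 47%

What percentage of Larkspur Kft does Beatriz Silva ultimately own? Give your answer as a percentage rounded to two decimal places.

Beatriz reaches Larkspur along 2 paths.
Via Brightwater: 35% × 47% = 16.45%.
Via Anchor → Brightwater: 100% × 49% × 47% = 23.03%.
Total: 16.45% + 23.03% = 39.48%.

39.48%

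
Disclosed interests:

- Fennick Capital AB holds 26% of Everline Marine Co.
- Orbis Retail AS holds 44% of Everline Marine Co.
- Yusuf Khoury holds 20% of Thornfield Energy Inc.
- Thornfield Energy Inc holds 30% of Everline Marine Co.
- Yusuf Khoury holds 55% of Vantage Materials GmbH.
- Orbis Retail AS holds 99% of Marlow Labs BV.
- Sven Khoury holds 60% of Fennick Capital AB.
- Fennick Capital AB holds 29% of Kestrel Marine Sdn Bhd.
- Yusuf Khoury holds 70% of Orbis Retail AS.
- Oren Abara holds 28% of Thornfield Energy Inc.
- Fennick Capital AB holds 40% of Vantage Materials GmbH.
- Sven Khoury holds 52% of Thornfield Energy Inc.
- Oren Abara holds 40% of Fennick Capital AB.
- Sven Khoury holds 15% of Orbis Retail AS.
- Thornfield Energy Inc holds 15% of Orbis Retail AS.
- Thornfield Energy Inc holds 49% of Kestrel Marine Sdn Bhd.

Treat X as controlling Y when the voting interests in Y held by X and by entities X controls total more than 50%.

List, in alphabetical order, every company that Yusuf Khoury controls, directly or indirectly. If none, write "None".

Yusuf holds 55% of Vantage, so Yusuf controls Vantage.
Yusuf holds 70% of Orbis, so Yusuf controls Orbis.
Orbis holds 99% of Marlow, so Yusuf controls Marlow.
No other company's threshold is met.

Marlow Labs BV, Orbis Retail AS, Vantage Materials GmbH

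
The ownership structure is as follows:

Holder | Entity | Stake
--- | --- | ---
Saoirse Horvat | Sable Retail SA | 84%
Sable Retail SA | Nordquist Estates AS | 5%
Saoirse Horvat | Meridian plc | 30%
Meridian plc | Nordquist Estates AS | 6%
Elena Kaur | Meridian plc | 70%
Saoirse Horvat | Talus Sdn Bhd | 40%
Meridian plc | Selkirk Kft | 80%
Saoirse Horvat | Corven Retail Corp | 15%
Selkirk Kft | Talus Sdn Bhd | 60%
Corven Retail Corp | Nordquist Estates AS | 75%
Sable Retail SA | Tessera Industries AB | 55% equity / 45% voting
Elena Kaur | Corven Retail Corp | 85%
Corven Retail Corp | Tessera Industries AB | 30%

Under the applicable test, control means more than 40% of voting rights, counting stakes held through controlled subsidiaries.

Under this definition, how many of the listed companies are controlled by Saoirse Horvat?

Saoirse holds 84% of Sable, so Saoirse controls Sable.
Sable holds 45% of Tessera, so Saoirse controls Tessera.
No other company's threshold is met.
Saoirse controls 2 companies.

2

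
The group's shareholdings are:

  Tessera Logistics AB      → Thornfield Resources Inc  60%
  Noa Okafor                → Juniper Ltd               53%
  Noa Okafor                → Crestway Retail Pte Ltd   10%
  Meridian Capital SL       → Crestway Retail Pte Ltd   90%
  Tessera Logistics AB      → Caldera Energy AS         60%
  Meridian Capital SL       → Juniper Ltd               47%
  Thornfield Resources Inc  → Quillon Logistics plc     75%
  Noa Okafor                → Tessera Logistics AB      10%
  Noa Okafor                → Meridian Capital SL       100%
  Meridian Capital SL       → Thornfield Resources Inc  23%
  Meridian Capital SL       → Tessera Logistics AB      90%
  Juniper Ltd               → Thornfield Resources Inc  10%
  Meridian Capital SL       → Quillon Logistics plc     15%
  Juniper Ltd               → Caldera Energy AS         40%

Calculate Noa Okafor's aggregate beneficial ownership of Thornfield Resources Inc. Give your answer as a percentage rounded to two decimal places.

93.00%

Noa reaches Thornfield along 5 paths.
Via Meridian → Tessera: 100% × 90% × 60% = 54%.
Via Tessera: 10% × 60% = 6%.
Via Meridian: 100% × 23% = 23%.
Via Juniper: 53% × 10% = 5.3%.
Via Meridian → Juniper: 100% × 47% × 10% = 4.7%.
Total: 54% + 6% + 23% + 5.3% + 4.7% = 93%.
Rounded: 93.00%.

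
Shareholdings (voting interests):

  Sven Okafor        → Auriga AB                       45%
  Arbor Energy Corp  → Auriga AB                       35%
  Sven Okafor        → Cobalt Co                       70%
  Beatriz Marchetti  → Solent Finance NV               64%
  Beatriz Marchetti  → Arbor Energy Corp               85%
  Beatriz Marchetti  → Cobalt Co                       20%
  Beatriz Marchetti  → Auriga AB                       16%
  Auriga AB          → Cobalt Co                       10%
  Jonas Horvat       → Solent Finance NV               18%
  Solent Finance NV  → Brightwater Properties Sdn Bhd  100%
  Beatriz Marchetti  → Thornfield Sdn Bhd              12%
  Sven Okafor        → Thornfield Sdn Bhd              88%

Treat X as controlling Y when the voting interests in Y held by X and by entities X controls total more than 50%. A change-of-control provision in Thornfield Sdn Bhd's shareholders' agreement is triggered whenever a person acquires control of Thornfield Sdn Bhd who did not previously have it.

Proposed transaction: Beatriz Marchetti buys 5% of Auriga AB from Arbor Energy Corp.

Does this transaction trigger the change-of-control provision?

The purchase adds only to Beatriz's holdings (Arbor's stake shrinks), so Beatriz is the only person who could newly come to control Thornfield.
Beatriz holds 85% of Arbor, so Beatriz controls Arbor.
Arbor and Beatriz together hold 35% + 16% = 51% of Auriga, so Beatriz controls Auriga.
Beatriz holds 64% of Solent, so Beatriz controls Solent.
Solent holds 100% of Brightwater, so Beatriz controls Brightwater.
In Thornfield, Beatriz's side holds only 12%, not > 50%.
So before the transaction, Beatriz does not control Thornfield.
After the purchase, Beatriz's direct stake in Auriga rises to 16% + 5% = 21%, and Arbor's stake falls to 30%.
Arbor and Beatriz together hold 30% + 21% = 51% of Auriga, so Beatriz controls Auriga.
After the transaction, Beatriz's side holds 12% of Thornfield, not > 50%, so Beatriz still does not control Thornfield.
No new person acquires control, so the clause is not triggered.

No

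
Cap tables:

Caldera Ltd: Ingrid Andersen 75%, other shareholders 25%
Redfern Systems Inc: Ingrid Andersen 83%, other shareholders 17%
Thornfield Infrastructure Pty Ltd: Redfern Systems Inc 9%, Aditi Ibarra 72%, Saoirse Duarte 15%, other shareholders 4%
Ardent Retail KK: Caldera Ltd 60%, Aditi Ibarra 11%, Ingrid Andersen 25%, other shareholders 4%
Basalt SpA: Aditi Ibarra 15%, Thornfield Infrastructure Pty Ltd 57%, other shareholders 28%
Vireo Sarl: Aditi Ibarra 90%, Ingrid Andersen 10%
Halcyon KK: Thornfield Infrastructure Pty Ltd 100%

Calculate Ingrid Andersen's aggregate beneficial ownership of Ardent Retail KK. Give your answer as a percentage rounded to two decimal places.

Ingrid reaches Ardent along 2 paths.
Via Caldera: 75% × 60% = 45%.
Direct stake: 25% = 25%.
Total: 45% + 25% = 70%.
Rounded: 70.00%.

70.00%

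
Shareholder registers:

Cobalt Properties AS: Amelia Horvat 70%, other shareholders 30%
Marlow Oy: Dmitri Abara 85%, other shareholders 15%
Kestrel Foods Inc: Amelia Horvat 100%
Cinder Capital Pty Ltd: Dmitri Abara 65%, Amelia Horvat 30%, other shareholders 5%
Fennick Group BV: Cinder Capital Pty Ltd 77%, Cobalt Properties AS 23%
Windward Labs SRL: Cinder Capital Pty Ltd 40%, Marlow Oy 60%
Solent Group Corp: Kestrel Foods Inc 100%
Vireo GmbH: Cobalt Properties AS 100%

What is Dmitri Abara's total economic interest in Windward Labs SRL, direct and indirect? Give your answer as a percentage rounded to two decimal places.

Dmitri reaches Windward along 2 paths.
Via Cinder: 65% × 40% = 26%.
Via Marlow: 85% × 60% = 51%.
Total: 26% + 51% = 77%.
Rounded: 77.00%.

77.00%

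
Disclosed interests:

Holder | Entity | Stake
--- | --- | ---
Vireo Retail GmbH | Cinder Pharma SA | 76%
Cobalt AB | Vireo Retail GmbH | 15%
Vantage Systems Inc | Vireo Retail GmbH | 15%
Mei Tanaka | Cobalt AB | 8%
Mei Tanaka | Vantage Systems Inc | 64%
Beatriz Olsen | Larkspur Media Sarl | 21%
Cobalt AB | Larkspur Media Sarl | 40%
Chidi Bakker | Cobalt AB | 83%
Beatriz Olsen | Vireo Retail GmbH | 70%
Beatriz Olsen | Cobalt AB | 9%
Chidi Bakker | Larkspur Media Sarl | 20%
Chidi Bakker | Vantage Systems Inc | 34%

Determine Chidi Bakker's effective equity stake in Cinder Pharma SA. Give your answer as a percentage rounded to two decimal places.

13.34%

Chidi reaches Cinder along 2 paths.
Via Vantage → Vireo: 34% × 15% × 76% = 3.876%.
Via Cobalt → Vireo: 83% × 15% × 76% = 9.462%.
Total: 3.876% + 9.462% = 13.338%.
Rounded: 13.34%.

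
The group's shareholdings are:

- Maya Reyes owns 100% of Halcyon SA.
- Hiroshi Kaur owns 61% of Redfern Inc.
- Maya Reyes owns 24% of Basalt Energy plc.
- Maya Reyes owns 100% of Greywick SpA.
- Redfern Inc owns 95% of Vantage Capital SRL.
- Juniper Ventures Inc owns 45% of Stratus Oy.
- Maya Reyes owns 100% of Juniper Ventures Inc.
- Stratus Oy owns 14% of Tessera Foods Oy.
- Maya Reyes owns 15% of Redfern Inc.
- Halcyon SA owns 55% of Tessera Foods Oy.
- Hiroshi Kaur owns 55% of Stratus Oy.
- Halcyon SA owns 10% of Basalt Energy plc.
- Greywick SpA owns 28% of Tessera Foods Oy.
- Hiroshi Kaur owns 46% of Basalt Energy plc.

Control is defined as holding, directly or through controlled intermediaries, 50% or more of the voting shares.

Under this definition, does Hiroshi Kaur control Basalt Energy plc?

Hiroshi holds 61% of Redfern, so Hiroshi controls Redfern.
Hiroshi holds 55% of Stratus, so Hiroshi controls Stratus.
Redfern holds 95% of Vantage, so Hiroshi controls Vantage.
In Basalt, Hiroshi's side holds only 46%, not ≥ 50%.
So Hiroshi does not control Basalt.

No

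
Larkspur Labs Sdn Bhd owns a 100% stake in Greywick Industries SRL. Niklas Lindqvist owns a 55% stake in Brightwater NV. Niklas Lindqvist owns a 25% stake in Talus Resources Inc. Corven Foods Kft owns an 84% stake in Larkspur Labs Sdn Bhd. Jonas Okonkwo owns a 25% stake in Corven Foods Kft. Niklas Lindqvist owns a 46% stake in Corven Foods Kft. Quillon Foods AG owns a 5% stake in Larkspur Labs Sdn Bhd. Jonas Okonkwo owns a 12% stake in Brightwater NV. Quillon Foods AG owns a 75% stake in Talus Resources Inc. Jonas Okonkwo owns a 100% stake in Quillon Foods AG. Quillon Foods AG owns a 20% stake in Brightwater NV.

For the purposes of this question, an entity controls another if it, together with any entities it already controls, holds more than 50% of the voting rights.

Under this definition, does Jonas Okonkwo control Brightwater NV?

Jonas holds 100% of Quillon, so Jonas controls Quillon.
Quillon holds 75% of Talus, so Jonas controls Talus.
In Brightwater, Jonas's side holds only 12% + 20% = 32%, not > 50%.
So Jonas does not control Brightwater.

No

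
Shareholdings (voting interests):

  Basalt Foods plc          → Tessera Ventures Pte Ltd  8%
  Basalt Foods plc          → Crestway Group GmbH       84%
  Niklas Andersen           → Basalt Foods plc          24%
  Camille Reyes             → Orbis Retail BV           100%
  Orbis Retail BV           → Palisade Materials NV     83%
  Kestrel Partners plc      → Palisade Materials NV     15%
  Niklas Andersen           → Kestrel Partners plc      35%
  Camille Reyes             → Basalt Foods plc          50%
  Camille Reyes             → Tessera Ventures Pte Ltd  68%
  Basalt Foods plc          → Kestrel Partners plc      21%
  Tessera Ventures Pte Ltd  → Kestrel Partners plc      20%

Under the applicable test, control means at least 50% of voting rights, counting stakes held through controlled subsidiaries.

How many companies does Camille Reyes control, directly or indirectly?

5

Camille holds 50% of Basalt, so Camille controls Basalt.
Camille and Basalt together hold 68% + 8% = 76% of Tessera, so Camille controls Tessera.
Camille holds 100% of Orbis, so Camille controls Orbis.
Orbis holds 83% of Palisade, so Camille controls Palisade.
Basalt holds 84% of Crestway, so Camille controls Crestway.
No other company's threshold is met.
Camille controls 5 companies.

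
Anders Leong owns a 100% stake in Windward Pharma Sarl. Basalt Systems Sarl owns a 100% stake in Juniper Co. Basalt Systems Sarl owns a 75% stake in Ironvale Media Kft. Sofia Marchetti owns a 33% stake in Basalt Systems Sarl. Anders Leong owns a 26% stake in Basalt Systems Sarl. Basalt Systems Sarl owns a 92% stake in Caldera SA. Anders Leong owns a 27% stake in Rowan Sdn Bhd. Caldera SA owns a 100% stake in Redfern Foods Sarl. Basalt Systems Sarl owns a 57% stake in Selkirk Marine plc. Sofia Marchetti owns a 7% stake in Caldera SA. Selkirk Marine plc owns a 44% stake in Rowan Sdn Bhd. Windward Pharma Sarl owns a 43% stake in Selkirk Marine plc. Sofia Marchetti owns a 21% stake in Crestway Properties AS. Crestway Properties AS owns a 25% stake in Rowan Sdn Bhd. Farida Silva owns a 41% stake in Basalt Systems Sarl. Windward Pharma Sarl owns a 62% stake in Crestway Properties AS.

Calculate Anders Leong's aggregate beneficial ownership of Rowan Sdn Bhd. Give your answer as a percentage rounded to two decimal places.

67.94%

Anders reaches Rowan along 4 paths.
Via Windward → Crestway: 100% × 62% × 25% = 15.5%.
Via Basalt → Selkirk: 26% × 57% × 44% = 6.5208%.
Via Windward → Selkirk: 100% × 43% × 44% = 18.92%.
Direct stake: 27% = 27%.
Total: 15.5% + 6.5208% + 18.92% + 27% = 67.9408%.
Rounded: 67.94%.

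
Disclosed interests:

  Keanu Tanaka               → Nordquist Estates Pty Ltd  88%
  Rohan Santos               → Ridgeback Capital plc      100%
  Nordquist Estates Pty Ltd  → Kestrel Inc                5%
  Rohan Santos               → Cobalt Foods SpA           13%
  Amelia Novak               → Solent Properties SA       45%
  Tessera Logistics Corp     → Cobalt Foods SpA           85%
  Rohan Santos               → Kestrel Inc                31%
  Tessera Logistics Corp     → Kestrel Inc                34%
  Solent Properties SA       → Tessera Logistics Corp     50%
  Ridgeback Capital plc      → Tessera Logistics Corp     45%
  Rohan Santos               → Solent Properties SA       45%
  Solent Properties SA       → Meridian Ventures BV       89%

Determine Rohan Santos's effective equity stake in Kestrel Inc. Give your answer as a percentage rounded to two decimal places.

53.95%

Rohan reaches Kestrel along 3 paths.
Direct stake: 31% = 31%.
Via Ridgeback → Tessera: 100% × 45% × 34% = 15.3%.
Via Solent → Tessera: 45% × 50% × 34% = 7.65%.
Total: 31% + 15.3% + 7.65% = 53.95%.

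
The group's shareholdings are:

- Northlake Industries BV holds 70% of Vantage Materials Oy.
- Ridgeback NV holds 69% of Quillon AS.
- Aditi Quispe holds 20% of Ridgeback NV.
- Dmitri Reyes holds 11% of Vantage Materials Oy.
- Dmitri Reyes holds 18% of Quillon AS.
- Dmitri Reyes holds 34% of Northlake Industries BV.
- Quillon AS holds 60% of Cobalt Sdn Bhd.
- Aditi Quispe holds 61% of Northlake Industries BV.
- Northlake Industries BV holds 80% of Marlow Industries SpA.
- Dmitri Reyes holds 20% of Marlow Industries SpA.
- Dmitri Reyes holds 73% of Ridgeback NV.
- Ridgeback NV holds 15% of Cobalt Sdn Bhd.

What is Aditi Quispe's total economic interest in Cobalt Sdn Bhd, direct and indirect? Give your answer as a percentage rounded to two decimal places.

11.28%

Aditi reaches Cobalt along 2 paths.
Via Ridgeback: 20% × 15% = 3%.
Via Ridgeback → Quillon: 20% × 69% × 60% = 8.28%.
Total: 3% + 8.28% = 11.28%.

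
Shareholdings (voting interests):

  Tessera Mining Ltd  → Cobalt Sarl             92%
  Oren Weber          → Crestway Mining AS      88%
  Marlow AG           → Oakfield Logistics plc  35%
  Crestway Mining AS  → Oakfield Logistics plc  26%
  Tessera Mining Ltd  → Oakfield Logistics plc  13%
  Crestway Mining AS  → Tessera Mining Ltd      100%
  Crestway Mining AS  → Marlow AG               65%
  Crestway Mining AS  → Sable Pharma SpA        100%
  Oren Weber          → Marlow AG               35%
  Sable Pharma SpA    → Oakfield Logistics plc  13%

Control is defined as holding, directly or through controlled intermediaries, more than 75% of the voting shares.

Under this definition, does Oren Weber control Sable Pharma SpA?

Yes

Oren holds 88% of Crestway, so Oren controls Crestway.
Crestway holds 100% of Sable, so Oren controls Sable.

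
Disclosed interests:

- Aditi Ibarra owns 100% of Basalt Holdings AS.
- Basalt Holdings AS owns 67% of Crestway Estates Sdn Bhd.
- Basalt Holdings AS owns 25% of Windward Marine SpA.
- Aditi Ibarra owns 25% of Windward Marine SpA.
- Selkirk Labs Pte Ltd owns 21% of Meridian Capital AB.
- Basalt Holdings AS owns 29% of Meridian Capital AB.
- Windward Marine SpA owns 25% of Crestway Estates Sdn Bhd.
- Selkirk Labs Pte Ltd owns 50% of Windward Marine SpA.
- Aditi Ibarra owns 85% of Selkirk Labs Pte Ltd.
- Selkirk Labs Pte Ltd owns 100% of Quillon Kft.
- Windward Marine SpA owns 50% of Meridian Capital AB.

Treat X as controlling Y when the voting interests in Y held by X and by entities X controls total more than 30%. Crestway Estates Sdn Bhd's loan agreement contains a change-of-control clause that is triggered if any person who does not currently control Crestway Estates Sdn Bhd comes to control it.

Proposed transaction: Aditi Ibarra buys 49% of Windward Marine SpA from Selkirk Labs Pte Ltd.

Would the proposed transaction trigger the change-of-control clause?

No

The purchase adds only to Aditi's holdings (Selkirk's stake shrinks), so Aditi is the only person who could newly come to control Crestway.
Aditi holds 85% of Selkirk, so Aditi controls Selkirk.
Aditi holds 100% of Basalt, so Aditi controls Basalt.
Aditi and Basalt and Selkirk together hold 25% + 25% + 50% = 100% of Windward, so Aditi controls Windward.
Windward and Basalt together hold 25% + 67% = 92% of Crestway, so Aditi controls Crestway.
So Aditi already controls Crestway before the transaction.
After the purchase, Aditi's direct stake in Windward rises to 25% + 49% = 74%, and Selkirk's stake falls to 1%.
Aditi controlled Crestway already, so this is not a new person acquiring control; every other person's position is unchanged or reduced.
No new person acquires control, so the clause is not triggered.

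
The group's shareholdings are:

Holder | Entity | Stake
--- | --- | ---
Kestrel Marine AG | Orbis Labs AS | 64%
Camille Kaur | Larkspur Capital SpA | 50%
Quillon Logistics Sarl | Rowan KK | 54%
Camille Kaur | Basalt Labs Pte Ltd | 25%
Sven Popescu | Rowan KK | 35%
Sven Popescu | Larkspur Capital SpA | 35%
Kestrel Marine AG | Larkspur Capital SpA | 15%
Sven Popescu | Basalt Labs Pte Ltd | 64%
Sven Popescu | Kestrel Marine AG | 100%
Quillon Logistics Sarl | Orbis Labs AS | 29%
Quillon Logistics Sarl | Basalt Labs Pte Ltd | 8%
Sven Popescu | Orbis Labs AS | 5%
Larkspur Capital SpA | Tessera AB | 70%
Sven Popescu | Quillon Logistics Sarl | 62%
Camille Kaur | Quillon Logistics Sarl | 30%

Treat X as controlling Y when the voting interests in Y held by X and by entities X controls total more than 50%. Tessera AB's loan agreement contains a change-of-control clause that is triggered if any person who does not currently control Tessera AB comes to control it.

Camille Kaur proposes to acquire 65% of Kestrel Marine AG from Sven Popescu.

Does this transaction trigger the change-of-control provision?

Yes

The purchase adds only to Camille's holdings (Sven's stake shrinks), so Camille is the only person who could newly come to control Tessera.
Camille's largest direct stake is 50% in Larkspur, which does not meet the threshold, so Camille controls no company.
Neither Camille nor any entity Camille controls holds any voting interest in Tessera.
So before the transaction, Camille does not control Tessera.
After the purchase, Camille holds 65% of Kestrel directly, and Sven's stake falls to 35%.
Camille holds 65% of Kestrel, so Camille controls Kestrel.
Camille and Kestrel together hold 50% + 15% = 65% of Larkspur, so Camille controls Larkspur.
Larkspur holds 70% of Tessera, so Camille controls Tessera.
Camille did not control Tessera before and does after, so the clause is triggered.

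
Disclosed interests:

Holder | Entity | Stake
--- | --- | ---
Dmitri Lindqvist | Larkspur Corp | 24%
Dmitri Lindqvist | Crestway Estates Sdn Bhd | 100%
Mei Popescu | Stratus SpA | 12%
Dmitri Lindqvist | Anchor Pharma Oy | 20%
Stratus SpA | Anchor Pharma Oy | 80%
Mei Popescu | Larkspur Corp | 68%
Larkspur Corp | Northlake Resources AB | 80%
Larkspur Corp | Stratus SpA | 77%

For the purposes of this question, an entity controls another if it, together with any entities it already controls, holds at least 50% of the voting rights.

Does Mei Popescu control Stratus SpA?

Mei holds 68% of Larkspur, so Mei controls Larkspur.
Mei and Larkspur together hold 12% + 77% = 89% of Stratus, so Mei controls Stratus.

Yes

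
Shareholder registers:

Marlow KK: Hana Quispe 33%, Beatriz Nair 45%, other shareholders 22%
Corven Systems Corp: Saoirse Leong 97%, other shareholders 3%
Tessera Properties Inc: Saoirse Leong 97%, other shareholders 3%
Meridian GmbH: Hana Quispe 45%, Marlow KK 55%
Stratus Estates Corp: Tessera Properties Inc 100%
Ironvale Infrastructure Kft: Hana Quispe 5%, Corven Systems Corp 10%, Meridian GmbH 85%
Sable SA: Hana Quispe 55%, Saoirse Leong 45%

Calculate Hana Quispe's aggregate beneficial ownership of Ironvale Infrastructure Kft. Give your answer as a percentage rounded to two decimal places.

Hana reaches Ironvale along 3 paths.
Direct stake: 5% = 5%.
Via Meridian: 45% × 85% = 38.25%.
Via Marlow → Meridian: 33% × 55% × 85% = 15.4275%.
Total: 5% + 38.25% + 15.4275% = 58.6775%.
Rounded: 58.68%.

58.68%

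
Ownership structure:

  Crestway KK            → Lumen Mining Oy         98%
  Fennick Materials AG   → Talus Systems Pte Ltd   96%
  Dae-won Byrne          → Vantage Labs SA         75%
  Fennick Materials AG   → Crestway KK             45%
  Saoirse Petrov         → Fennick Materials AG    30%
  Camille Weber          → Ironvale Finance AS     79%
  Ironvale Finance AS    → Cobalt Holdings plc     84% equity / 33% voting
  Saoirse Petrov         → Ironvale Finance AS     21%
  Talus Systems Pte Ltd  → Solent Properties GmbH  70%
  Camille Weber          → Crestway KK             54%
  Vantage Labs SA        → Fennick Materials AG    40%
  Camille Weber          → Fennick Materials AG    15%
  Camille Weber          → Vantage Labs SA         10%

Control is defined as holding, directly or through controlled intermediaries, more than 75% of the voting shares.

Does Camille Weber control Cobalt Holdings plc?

Camille holds 79% of Ironvale, so Camille controls Ironvale.
In Cobalt, Camille's side holds only 33%, not > 75%.
So Camille does not control Cobalt.

No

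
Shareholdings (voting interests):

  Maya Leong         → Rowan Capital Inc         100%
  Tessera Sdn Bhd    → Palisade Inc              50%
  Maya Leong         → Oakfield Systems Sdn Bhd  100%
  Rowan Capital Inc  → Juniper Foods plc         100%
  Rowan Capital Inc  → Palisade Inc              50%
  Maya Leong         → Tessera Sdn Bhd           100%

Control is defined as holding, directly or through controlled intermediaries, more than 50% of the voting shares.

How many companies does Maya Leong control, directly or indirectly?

5

Maya holds 100% of Oakfield, so Maya controls Oakfield.
Maya holds 100% of Rowan, so Maya controls Rowan.
Maya holds 100% of Tessera, so Maya controls Tessera.
Rowan holds 100% of Juniper, so Maya controls Juniper.
Tessera and Rowan together hold 50% + 50% = 100% of Palisade, so Maya controls Palisade.
Maya controls 5 companies.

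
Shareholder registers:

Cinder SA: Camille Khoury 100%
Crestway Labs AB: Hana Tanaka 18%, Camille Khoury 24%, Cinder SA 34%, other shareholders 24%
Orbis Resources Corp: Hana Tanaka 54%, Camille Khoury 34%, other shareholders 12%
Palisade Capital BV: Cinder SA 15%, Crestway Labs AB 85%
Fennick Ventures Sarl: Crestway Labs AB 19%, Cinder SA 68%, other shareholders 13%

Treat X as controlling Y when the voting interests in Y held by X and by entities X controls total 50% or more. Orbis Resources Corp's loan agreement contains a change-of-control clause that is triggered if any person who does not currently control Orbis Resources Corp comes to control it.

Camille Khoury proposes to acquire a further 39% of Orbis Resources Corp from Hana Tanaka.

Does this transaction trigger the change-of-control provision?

The purchase adds only to Camille's holdings (Hana's stake shrinks), so Camille is the only person who could newly come to control Orbis.
Camille holds 100% of Cinder, so Camille controls Cinder.
Camille and Cinder together hold 24% + 34% = 58% of Crestway, so Camille controls Crestway.
Cinder and Crestway together hold 15% + 85% = 100% of Palisade, so Camille controls Palisade.
Crestway and Cinder together hold 19% + 68% = 87% of Fennick, so Camille controls Fennick.
In Orbis, Camille's side holds only 34%, not ≥ 50%.
So before the transaction, Camille does not control Orbis.
After the purchase, Camille's direct stake in Orbis rises to 34% + 39% = 73%, and Hana's stake falls to 15%.
Camille holds 73% of Orbis, so Camille controls Orbis.
Camille did not control Orbis before and does after, so the clause is triggered.

Yes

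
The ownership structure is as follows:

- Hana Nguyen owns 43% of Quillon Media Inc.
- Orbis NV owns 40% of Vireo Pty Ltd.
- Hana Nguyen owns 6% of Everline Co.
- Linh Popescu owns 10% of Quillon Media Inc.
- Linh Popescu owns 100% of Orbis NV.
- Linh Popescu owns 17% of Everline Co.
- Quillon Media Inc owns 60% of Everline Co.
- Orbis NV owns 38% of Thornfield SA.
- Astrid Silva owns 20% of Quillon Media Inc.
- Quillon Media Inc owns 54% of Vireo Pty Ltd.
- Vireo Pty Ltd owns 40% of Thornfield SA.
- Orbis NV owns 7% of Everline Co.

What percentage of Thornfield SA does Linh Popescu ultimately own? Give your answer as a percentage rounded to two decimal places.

56.16%

Linh reaches Thornfield along 3 paths.
Via Quillon → Vireo: 10% × 54% × 40% = 2.16%.
Via Orbis → Vireo: 100% × 40% × 40% = 16%.
Via Orbis: 100% × 38% = 38%.
Total: 2.16% + 16% + 38% = 56.16%.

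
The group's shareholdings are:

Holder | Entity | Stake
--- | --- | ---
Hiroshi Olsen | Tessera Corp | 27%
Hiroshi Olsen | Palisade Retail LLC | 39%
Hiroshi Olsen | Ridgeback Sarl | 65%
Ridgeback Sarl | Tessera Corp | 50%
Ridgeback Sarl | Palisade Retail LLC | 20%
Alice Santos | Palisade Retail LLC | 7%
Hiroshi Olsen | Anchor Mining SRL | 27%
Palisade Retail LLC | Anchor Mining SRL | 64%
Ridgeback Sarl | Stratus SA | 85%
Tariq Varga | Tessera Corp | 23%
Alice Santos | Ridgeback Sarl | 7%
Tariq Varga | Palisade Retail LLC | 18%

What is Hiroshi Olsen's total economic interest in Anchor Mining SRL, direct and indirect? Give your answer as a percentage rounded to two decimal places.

Hiroshi reaches Anchor along 3 paths.
Direct stake: 27% = 27%.
Via Ridgeback → Palisade: 65% × 20% × 64% = 8.32%.
Via Palisade: 39% × 64% = 24.96%.
Total: 27% + 8.32% + 24.96% = 60.28%.

60.28%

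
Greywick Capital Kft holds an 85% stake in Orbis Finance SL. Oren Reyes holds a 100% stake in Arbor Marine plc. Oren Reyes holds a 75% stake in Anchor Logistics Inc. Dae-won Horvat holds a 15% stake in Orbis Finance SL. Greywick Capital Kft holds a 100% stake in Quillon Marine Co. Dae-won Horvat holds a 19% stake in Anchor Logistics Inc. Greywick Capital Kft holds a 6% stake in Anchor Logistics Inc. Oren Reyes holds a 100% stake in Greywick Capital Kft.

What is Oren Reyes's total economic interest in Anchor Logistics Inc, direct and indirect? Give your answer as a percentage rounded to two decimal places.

81.00%

Oren reaches Anchor along 2 paths.
Direct stake: 75% = 75%.
Via Greywick: 100% × 6% = 6%.
Total: 75% + 6% = 81%.
Rounded: 81.00%.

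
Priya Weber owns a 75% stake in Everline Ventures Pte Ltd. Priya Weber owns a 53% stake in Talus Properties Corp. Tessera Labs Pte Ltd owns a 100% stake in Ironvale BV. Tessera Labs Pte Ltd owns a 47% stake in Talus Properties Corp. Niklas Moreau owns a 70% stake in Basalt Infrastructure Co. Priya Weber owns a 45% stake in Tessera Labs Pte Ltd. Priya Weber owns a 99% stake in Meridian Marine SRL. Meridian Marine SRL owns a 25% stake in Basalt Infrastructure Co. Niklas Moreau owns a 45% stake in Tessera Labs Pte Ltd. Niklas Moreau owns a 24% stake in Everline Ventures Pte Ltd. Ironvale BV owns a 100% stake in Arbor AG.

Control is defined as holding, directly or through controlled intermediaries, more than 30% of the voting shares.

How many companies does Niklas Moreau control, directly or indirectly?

5

Niklas holds 45% of Tessera, so Niklas controls Tessera.
Tessera holds 100% of Ironvale, so Niklas controls Ironvale.
Tessera holds 47% of Talus, so Niklas controls Talus.
Ironvale holds 100% of Arbor, so Niklas controls Arbor.
Niklas holds 70% of Basalt, so Niklas controls Basalt.
No other company's threshold is met.
Niklas controls 5 companies.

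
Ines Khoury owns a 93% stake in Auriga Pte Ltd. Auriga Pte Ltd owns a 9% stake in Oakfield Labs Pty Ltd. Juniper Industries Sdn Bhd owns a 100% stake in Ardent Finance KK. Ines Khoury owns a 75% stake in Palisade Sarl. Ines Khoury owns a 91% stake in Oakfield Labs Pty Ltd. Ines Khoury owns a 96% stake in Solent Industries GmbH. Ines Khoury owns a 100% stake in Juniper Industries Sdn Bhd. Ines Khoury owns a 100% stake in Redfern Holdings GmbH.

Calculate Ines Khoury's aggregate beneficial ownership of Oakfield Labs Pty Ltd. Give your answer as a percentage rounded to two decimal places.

Ines reaches Oakfield along 2 paths.
Direct stake: 91% = 91%.
Via Auriga: 93% × 9% = 8.37%.
Total: 91% + 8.37% = 99.37%.

99.37%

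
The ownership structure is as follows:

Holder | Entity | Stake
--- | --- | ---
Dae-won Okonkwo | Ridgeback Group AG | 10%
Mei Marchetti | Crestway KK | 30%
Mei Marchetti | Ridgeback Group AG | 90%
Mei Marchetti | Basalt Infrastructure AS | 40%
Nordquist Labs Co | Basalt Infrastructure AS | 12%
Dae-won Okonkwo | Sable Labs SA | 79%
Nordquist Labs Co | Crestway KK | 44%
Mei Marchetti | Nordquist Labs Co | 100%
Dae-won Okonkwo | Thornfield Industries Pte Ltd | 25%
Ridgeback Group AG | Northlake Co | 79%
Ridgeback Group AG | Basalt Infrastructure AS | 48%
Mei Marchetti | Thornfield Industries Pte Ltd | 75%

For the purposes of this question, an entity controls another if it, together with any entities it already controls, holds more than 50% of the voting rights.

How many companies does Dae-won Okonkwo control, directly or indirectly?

Dae-won holds 79% of Sable, so Dae-won controls Sable.
No other company's threshold is met.
Dae-won controls 1 company.

1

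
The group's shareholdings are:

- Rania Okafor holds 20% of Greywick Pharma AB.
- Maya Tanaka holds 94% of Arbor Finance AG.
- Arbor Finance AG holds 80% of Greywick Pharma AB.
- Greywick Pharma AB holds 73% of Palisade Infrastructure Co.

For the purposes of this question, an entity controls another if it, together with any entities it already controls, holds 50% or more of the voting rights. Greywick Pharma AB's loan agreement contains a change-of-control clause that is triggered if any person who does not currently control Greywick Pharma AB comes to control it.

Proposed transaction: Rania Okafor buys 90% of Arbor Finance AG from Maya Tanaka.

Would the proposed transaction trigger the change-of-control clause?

The purchase adds only to Rania's holdings (Maya's stake shrinks), so Rania is the only person who could newly come to control Greywick.
Rania's largest direct stake is 20% in Greywick, which does not meet the threshold, so Rania controls no company.
In Greywick, Rania's side holds only 20%, not ≥ 50%.
So before the transaction, Rania does not control Greywick.
After the purchase, Rania holds 90% of Arbor directly, and Maya's stake falls to 4%.
Rania holds 90% of Arbor, so Rania controls Arbor.
Rania and Arbor together hold 20% + 80% = 100% of Greywick, so Rania controls Greywick.
Rania did not control Greywick before and does after, so the clause is triggered.

Yes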